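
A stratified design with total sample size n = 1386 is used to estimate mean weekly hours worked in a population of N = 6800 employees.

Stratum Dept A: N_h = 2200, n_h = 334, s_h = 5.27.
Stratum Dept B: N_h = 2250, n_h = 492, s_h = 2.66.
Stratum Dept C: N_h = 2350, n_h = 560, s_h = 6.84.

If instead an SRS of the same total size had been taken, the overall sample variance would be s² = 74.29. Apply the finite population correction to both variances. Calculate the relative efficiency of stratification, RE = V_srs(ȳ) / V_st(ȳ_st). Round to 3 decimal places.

RE ≈ 2.632

V̂(ȳ_st) = Σ W_h² (1 − n_h/N_h) s_h²/n_h, with W_h = N_h/N and N = 6800:
  stratum Dept A: (2200/6800)²·(1 − 334/2200)·5.27²/334 = 0.00738229
  stratum Dept B: (2250/6800)²·(1 − 492/2250)·2.66²/492 = 0.00123022
  stratum Dept C: (2350/6800)²·(1 − 560/2350)·6.84²/560 = 0.00760024
V_st = 0.0162127
V_srs = (1 − 1386/6800)·74.29/1386 = 0.0426753
Relative efficiency = V_srs / V_st = 0.0426753/0.0162127 = 2.6322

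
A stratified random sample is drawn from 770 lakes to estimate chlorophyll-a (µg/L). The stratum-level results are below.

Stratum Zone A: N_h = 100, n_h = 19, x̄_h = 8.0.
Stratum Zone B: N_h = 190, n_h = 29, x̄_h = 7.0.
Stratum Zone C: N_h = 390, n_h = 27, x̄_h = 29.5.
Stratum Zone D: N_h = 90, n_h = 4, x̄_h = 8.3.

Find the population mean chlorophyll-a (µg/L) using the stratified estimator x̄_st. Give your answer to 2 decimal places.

N = Σ N_h = 770. Stratum weights W_h = N_h/N.
x̄_st = (100·8.0 + 190·7.0 + 390·29.5 + 90·8.3) / 770 = 18.6779

x̄_st ≈ 18.68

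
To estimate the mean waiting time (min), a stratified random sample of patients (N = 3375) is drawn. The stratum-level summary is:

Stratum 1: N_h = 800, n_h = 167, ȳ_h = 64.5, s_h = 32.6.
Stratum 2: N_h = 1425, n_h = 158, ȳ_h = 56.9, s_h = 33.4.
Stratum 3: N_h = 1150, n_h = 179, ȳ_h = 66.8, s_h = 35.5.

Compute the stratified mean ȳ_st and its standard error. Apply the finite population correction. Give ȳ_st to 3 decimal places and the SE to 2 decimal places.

ȳ_st ≈ 62.075, SE ≈ 1.45

ȳ_st = Σ W_h ȳ_h = (800·64.5 + 1425·56.9 + 1150·66.8)/3375 = 62.07481
V̂(ȳ_st) = Σ W_h² (1 − n_h/N_h) s_h²/n_h, with W_h = N_h/N and N = 3375:
  stratum 1: (800/3375)²·(1 − 167/800)·32.6²/167 = 0.282921
  stratum 2: (1425/3375)²·(1 − 158/1425)·33.4²/158 = 1.11913
  stratum 3: (1150/3375)²·(1 − 179/1150)·35.5²/179 = 0.690197
V̂(ȳ_st) = 2.09225
SE(ȳ_st) = √2.09225 = 1.44646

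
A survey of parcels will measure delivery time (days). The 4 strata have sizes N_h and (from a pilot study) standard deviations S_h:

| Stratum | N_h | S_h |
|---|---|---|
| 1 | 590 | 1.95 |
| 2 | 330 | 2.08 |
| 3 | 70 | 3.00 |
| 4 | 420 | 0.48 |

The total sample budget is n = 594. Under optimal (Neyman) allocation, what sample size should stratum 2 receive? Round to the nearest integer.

181

Neyman allocation: n_h = n · N_h S_h / Σ N_i S_i, with n = 594.
  stratum 1: N_h·S_h = 590·1.95 = 1150.50
  stratum 2: N_h·S_h = 330·2.08 = 686.40
  stratum 3: N_h·S_h = 70·3.00 = 210.00
  stratum 4: N_h·S_h = 420·0.48 = 201.60
Σ N_h S_h = 2248.50
n for stratum 2 = 594·686.40/2248.50 = 181.330 → 181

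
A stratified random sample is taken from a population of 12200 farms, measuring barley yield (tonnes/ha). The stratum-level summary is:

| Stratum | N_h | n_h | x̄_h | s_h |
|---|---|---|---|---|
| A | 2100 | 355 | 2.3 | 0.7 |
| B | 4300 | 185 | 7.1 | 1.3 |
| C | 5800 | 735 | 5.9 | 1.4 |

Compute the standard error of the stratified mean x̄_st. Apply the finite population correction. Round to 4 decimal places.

SE(x̄_st) ≈ 0.0406

V̂(x̄_st) = Σ W_h² (1 − n_h/N_h) s_h²/n_h, with W_h = N_h/N and N = 12200:
  stratum A: (2100/12200)²·(1 − 355/2100)·0.7²/355 = 3.39831e-05
  stratum B: (4300/12200)²·(1 − 185/4300)·1.3²/185 = 0.00108601
  stratum C: (5800/12200)²·(1 − 735/5800)·1.4²/735 = 0.000526328
V̂(x̄_st) = 0.00164632
SE(x̄_st) = √0.00164632 = 0.0405749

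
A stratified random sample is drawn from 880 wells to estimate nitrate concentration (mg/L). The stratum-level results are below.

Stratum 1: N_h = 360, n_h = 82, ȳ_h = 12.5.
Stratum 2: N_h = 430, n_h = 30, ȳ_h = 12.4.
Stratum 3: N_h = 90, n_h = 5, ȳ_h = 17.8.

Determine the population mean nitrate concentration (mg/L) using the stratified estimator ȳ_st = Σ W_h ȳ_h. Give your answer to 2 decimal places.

ȳ_st ≈ 12.99

N = Σ N_h = 880. Stratum weights W_h = N_h/N.
ȳ_st = (360·12.5 + 430·12.4 + 90·17.8) / 880 = 12.9932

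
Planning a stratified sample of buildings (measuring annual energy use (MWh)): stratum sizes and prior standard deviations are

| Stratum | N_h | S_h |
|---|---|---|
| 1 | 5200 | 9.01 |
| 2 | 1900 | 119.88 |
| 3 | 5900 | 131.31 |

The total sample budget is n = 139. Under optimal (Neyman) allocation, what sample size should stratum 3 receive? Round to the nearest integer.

103

Neyman allocation: n_h = n · N_h S_h / Σ N_i S_i, with n = 139.
  stratum 1: N_h·S_h = 5200·9.01 = 46852.00
  stratum 2: N_h·S_h = 1900·119.88 = 227772.00
  stratum 3: N_h·S_h = 5900·131.31 = 774729.00
Σ N_h S_h = 1049353.00
n for stratum 3 = 139·774729.00/1049353.00 = 102.623 → 103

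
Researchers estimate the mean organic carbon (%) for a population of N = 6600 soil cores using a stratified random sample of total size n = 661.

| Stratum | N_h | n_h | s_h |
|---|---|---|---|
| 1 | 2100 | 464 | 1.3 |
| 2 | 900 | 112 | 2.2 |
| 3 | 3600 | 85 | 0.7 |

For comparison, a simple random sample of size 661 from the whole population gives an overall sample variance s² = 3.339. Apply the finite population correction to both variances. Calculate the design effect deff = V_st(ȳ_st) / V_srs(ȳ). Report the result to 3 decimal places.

V̂(ȳ_st) = Σ W_h² (1 − n_h/N_h) s_h²/n_h, with W_h = N_h/N and N = 6600:
  stratum 1: (2100/6600)²·(1 − 464/2100)·1.3²/464 = 0.000287265
  stratum 2: (900/6600)²·(1 − 112/900)·2.2²/112 = 0.000703571
  stratum 3: (3600/6600)²·(1 − 85/3600)·0.7²/85 = 0.00167462
V_st = 0.00266546
V_srs = (1 − 661/6600)·3.339/661 = 0.00454553
deff = V_st / V_srs = 0.00266546/0.00454553 = 0.5864

deff ≈ 0.586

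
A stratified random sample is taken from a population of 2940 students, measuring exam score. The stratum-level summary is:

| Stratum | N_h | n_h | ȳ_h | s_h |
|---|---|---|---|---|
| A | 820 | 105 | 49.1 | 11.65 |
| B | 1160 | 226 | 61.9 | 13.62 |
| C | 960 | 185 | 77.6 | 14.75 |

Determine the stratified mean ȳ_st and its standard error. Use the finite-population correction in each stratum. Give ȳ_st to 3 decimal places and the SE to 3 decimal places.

ȳ_st = Σ W_h ȳ_h = (820·49.1 + 1160·61.9 + 960·77.6)/2940 = 63.45646
V̂(ȳ_st) = Σ W_h² (1 − n_h/N_h) s_h²/n_h, with W_h = N_h/N and N = 2940:
  stratum A: (820/2940)²·(1 − 105/820)·11.65²/105 = 0.0876774
  stratum B: (1160/2940)²·(1 − 226/1160)·13.62²/226 = 0.102886
  stratum C: (960/2940)²·(1 − 185/960)·14.75²/185 = 0.101226
V̂(ȳ_st) = 0.291789
SE(ȳ_st) = √0.291789 = 0.540175

ȳ_st ≈ 63.456, SE ≈ 0.540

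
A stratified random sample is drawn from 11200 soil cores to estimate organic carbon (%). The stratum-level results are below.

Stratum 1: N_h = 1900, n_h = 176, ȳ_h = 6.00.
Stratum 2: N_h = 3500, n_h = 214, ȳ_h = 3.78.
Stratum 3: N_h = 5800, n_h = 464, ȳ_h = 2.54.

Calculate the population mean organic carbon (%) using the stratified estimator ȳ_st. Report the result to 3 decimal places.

N = Σ N_h = 11200. Stratum weights W_h = N_h/N.
ȳ_st = (1900·6.00 + 3500·3.78 + 5800·2.54) / 11200 = 3.51446

ȳ_st ≈ 3.514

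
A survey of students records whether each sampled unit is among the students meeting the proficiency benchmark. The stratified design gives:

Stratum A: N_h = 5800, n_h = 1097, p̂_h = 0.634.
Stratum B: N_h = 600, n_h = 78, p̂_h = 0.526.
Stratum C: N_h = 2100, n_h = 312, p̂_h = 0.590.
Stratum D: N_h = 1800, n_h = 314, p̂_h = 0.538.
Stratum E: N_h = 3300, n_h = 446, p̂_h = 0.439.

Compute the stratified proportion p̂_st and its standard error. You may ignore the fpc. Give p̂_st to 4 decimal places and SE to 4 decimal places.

p̂_st ≈ 0.5624, SE ≈ 0.0105

N = 13600; stratum weights W_h = N_h/N.
p̂_st = Σ W_h p̂_h = (5800·0.634 + 600·0.526 + 2100·0.590 + 1800·0.538 + 3300·0.439)/13600 = 0.56242
V̂(p̂_st) = Σ W_h² p̂_h(1−p̂_h)/(n_h−1):
  stratum A: (5800/13600)²·0.634·0.366/1096 = 3.85068e-05
  stratum B: (600/13600)²·0.526·0.474/77 = 6.30229e-06
  stratum C: (2100/13600)²·0.590·0.410/311 = 1.85454e-05
  stratum D: (1800/13600)²·0.538·0.462/313 = 1.39106e-05
  stratum E: (3300/13600)²·0.439·0.561/445 = 3.2585e-05
V̂(p̂_st) = 0.00010985; SE = √V̂ = 0.0104809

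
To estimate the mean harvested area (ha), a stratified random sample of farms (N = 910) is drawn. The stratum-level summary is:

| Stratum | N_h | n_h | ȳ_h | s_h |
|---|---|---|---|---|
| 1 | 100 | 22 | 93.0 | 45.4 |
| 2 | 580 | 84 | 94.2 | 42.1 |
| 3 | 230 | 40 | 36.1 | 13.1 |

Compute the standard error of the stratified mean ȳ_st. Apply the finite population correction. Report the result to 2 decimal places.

V̂(ȳ_st) = Σ W_h² (1 − n_h/N_h) s_h²/n_h, with W_h = N_h/N and N = 910:
  stratum 1: (100/910)²·(1 − 22/100)·45.4²/22 = 0.882472
  stratum 2: (580/910)²·(1 − 84/580)·42.1²/84 = 7.33013
  stratum 3: (230/910)²·(1 − 40/230)·13.1²/40 = 0.226403
V̂(ȳ_st) = 8.43901
SE(ȳ_st) = √8.43901 = 2.905

SE(ȳ_st) ≈ 2.90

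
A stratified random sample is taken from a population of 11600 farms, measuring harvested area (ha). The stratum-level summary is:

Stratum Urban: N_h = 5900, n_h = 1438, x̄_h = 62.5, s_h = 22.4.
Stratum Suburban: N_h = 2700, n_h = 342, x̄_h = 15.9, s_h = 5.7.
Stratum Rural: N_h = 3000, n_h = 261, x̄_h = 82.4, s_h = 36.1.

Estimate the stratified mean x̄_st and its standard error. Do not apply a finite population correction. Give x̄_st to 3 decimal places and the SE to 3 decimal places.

x̄_st ≈ 56.800, SE ≈ 0.655

x̄_st = Σ W_h x̄_h = (5900·62.5 + 2700·15.9 + 3000·82.4)/11600 = 56.80000
V̂(x̄_st) = Σ W_h² s_h²/n_h, with W_h = N_h/N and N = 11600:
  stratum Urban: (5900/11600)²·22.4²/1438 = 0.0902662
  stratum Suburban: (2700/11600)²·5.7²/342 = 0.00514677
  stratum Rural: (3000/11600)²·36.1²/261 = 0.333965
V̂(x̄_st) = 0.429378
SE(x̄_st) = √0.429378 = 0.655269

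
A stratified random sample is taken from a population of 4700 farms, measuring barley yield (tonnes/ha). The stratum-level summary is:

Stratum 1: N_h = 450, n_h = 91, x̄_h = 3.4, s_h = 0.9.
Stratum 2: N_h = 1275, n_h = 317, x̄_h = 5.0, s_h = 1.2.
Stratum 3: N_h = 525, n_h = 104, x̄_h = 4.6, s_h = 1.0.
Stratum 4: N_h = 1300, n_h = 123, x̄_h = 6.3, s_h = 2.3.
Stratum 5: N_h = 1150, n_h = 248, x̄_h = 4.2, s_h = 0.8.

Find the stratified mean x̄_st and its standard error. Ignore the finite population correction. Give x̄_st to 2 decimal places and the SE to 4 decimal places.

x̄_st ≈ 4.97, SE ≈ 0.0631

x̄_st = Σ W_h x̄_h = (450·3.4 + 1275·5.0 + 525·4.6 + 1300·6.3 + 1150·4.2)/4700 = 4.96596
V̂(x̄_st) = Σ W_h² s_h²/n_h, with W_h = N_h/N and N = 4700:
  stratum 1: (450/4700)²·0.9²/91 = 8.15968e-05
  stratum 2: (1275/4700)²·1.2²/317 = 0.000334293
  stratum 3: (525/4700)²·1.0²/104 = 0.000119975
  stratum 4: (1300/4700)²·2.3²/123 = 0.00329035
  stratum 5: (1150/4700)²·0.8²/248 = 0.0001545
V̂(x̄_st) = 0.00398071
SE(x̄_st) = √0.00398071 = 0.0630929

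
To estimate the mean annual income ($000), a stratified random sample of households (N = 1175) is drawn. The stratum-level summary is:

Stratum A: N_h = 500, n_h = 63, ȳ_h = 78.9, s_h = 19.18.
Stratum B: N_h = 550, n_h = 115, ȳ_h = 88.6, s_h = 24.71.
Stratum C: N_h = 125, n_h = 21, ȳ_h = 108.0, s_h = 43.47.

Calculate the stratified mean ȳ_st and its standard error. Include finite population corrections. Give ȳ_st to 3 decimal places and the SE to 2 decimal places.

ȳ_st ≈ 86.536, SE ≈ 1.64

ȳ_st = Σ W_h ȳ_h = (500·78.9 + 550·88.6 + 125·108.0)/1175 = 86.53617
V̂(ȳ_st) = Σ W_h² (1 − n_h/N_h) s_h²/n_h, with W_h = N_h/N and N = 1175:
  stratum A: (500/1175)²·(1 − 63/500)·19.18²/63 = 0.924129
  stratum B: (550/1175)²·(1 − 115/550)·24.71²/115 = 0.920076
  stratum C: (125/1175)²·(1 − 21/125)·43.47²/21 = 0.847281
V̂(ȳ_st) = 2.69149
SE(ȳ_st) = √2.69149 = 1.64057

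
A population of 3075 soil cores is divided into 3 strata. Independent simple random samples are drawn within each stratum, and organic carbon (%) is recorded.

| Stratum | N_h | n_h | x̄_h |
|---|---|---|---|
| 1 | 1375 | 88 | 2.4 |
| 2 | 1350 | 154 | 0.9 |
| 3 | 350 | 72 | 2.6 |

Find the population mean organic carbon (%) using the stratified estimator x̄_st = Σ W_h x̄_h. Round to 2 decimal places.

N = Σ N_h = 3075. Stratum weights W_h = N_h/N.
x̄_st = (1375·2.4 + 1350·0.9 + 350·2.6) / 3075 = 1.7642

x̄_st ≈ 1.76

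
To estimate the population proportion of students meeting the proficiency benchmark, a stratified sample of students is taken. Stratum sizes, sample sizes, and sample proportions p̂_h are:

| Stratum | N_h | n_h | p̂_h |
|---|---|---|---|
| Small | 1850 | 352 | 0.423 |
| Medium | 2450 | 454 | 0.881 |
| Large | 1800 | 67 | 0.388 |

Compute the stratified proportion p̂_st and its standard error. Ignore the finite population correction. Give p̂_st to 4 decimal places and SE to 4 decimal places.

p̂_st ≈ 0.5966, SE ≈ 0.0204

N = 6100; stratum weights W_h = N_h/N.
p̂_st = Σ W_h p̂_h = (1850·0.423 + 2450·0.881 + 1800·0.388)/6100 = 0.59662
V̂(p̂_st) = Σ W_h² p̂_h(1−p̂_h)/(n_h−1):
  stratum Small: (1850/6100)²·0.423·0.577/351 = 6.39577e-05
  stratum Medium: (2450/6100)²·0.881·0.119/453 = 3.73334e-05
  stratum Large: (1800/6100)²·0.388·0.612/66 = 0.000313274
V̂(p̂_st) = 0.000414565; SE = √V̂ = 0.0203609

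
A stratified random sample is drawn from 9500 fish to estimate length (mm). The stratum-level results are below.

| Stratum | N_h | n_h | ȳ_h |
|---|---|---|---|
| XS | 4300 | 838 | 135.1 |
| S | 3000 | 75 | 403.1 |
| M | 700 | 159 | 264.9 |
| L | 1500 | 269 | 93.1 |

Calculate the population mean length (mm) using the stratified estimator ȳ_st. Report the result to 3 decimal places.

ȳ_st ≈ 222.664

N = Σ N_h = 9500. Stratum weights W_h = N_h/N.
ȳ_st = (4300·135.1 + 3000·403.1 + 700·264.9 + 1500·93.1) / 9500 = 222.66421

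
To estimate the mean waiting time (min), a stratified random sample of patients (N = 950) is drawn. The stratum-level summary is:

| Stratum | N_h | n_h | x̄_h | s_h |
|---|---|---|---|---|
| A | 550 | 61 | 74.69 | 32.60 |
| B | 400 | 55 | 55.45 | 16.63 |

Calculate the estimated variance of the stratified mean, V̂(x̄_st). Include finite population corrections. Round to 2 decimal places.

V̂(x̄_st) = Σ W_h² (1 − n_h/N_h) s_h²/n_h, with W_h = N_h/N and N = 950:
  stratum A: (550/950)²·(1 − 61/550)·32.60²/61 = 5.19194
  stratum B: (400/950)²·(1 − 55/400)·16.63²/55 = 0.768871
V̂(x̄_st) = 5.96081

V̂(x̄_st) ≈ 5.96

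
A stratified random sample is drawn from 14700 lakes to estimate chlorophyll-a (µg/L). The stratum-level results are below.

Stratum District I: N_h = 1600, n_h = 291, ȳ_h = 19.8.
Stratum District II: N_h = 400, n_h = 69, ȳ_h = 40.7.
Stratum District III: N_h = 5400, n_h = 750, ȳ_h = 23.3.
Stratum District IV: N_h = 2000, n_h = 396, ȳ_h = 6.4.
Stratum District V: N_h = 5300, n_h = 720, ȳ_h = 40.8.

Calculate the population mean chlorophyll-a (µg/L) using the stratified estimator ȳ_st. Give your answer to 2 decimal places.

N = Σ N_h = 14700. Stratum weights W_h = N_h/N.
ȳ_st = (1600·19.8 + 400·40.7 + 5400·23.3 + 2000·6.4 + 5300·40.8) / 14700 = 27.4027

ȳ_st ≈ 27.40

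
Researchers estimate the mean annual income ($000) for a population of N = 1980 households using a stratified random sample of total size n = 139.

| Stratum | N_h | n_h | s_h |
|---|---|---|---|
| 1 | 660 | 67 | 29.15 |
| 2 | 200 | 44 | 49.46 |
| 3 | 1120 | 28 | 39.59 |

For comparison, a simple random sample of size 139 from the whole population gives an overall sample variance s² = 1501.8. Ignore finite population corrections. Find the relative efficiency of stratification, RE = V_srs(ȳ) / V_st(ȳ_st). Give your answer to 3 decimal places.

V̂(ȳ_st) = Σ W_h² s_h²/n_h, with W_h = N_h/N and N = 1980:
  stratum 1: (660/1980)²·29.15²/67 = 1.40916
  stratum 2: (200/1980)²·49.46²/44 = 0.567264
  stratum 3: (1120/1980)²·39.59²/28 = 17.911
V_st = 19.8874
V_srs = s²/n = 1501.8/139 = 10.8043
Relative efficiency = V_srs / V_st = 10.8043/19.8874 = 0.5433

RE ≈ 0.543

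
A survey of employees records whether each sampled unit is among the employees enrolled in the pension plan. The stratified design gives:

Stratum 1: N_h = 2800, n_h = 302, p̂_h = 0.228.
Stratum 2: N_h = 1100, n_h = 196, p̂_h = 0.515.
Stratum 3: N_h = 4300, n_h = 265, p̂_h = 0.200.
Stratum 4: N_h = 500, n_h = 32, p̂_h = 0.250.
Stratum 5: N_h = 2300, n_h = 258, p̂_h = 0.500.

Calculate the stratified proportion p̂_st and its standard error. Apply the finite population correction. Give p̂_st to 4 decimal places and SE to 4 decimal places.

N = 11000; stratum weights W_h = N_h/N.
p̂_st = Σ W_h p̂_h = (2800·0.228 + 1100·0.515 + 4300·0.200 + 500·0.250 + 2300·0.500)/11000 = 0.30363
V̂(p̂_st) = Σ W_h² (1 − n_h/N_h) p̂_h(1−p̂_h)/(n_h−1):
  stratum 1: (2800/11000)²·(1 − 302/2800)·0.228·0.772/301 = 3.38026e-05
  stratum 2: (1100/11000)²·(1 − 196/1100)·0.515·0.485/195 = 1.05266e-05
  stratum 3: (4300/11000)²·(1 − 265/4300)·0.200·0.800/264 = 8.69046e-05
  stratum 4: (500/11000)²·(1 − 32/500)·0.250·0.750/31 = 1.16969e-05
  stratum 5: (2300/11000)²·(1 − 258/2300)·0.500·0.500/257 = 3.77577e-05
V̂(p̂_st) = 0.000180688; SE = √V̂ = 0.013442

p̂_st ≈ 0.3036, SE ≈ 0.0134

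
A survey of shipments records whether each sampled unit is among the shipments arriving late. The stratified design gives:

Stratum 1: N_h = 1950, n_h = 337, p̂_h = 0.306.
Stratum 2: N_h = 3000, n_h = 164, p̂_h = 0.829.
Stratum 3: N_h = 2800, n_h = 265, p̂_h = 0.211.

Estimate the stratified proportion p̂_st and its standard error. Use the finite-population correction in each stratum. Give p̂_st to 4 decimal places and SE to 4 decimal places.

p̂_st ≈ 0.4741, SE ≈ 0.0152

N = 7750; stratum weights W_h = N_h/N.
p̂_st = Σ W_h p̂_h = (1950·0.306 + 3000·0.829 + 2800·0.211)/7750 = 0.47413
V̂(p̂_st) = Σ W_h² (1 − n_h/N_h) p̂_h(1−p̂_h)/(n_h−1):
  stratum 1: (1950/7750)²·(1 − 337/1950)·0.306·0.694/336 = 3.30984e-05
  stratum 2: (3000/7750)²·(1 − 164/3000)·0.829·0.171/163 = 0.000123193
  stratum 3: (2800/7750)²·(1 − 265/2800)·0.211·0.789/264 = 7.45226e-05
V̂(p̂_st) = 0.000230814; SE = √V̂ = 0.0151926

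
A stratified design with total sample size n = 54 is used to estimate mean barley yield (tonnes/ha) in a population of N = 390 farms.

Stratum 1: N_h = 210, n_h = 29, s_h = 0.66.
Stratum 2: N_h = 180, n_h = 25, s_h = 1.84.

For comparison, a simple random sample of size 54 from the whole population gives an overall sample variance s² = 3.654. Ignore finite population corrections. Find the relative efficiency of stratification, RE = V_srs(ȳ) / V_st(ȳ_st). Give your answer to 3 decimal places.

RE ≈ 2.038

V̂(ȳ_st) = Σ W_h² s_h²/n_h, with W_h = N_h/N and N = 390:
  stratum 1: (210/390)²·0.66²/29 = 0.00435511
  stratum 2: (180/390)²·1.84²/25 = 0.0288477
V_st = 0.0332028
V_srs = s²/n = 3.654/54 = 0.0676667
Relative efficiency = V_srs / V_st = 0.0676667/0.0332028 = 2.0380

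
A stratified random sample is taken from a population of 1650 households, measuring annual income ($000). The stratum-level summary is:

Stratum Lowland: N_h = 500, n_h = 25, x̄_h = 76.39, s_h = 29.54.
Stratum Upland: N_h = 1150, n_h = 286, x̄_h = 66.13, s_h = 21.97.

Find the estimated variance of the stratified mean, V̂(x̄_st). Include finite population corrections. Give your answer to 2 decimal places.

V̂(x̄_st) = Σ W_h² (1 − n_h/N_h) s_h²/n_h, with W_h = N_h/N and N = 1650:
  stratum Lowland: (500/1650)²·(1 − 25/500)·29.54²/25 = 3.04493
  stratum Upland: (1150/1650)²·(1 − 286/1150)·21.97²/286 = 0.615939
V̂(x̄_st) = 3.66086

V̂(x̄_st) ≈ 3.66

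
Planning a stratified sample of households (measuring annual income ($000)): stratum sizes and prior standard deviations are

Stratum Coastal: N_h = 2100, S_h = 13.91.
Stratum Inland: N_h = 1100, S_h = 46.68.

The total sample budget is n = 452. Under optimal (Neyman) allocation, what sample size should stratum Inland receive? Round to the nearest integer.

Neyman allocation: n_h = n · N_h S_h / Σ N_i S_i, with n = 452.
  stratum Coastal: N_h·S_h = 2100·13.91 = 29211.00
  stratum Inland: N_h·S_h = 1100·46.68 = 51348.00
Σ N_h S_h = 80559.00
n for stratum Inland = 452·51348.00/80559.00 = 288.103 → 288

288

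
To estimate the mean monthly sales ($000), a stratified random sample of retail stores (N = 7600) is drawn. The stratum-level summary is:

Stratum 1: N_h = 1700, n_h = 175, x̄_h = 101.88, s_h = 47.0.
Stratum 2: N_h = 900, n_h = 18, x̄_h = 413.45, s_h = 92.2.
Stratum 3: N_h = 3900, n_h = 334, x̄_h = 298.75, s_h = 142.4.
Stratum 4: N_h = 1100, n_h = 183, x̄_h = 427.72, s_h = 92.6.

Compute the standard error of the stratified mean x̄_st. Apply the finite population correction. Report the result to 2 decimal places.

SE(x̄_st) ≈ 4.74

V̂(x̄_st) = Σ W_h² (1 − n_h/N_h) s_h²/n_h, with W_h = N_h/N and N = 7600:
  stratum 1: (1700/7600)²·(1 − 175/1700)·47.0²/175 = 0.566564
  stratum 2: (900/7600)²·(1 − 18/900)·92.2²/18 = 6.49043
  stratum 3: (3900/7600)²·(1 − 334/3900)·142.4²/334 = 14.6181
  stratum 4: (1100/7600)²·(1 − 183/1100)·92.6²/183 = 0.818287
V̂(x̄_st) = 22.4934
SE(x̄_st) = √22.4934 = 4.74272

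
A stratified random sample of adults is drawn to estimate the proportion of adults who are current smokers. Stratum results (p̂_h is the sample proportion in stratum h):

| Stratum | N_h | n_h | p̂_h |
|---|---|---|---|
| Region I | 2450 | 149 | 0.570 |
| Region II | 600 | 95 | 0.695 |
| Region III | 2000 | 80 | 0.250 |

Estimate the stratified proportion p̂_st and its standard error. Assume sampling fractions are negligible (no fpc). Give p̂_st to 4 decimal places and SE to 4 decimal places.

p̂_st ≈ 0.4581, SE ≈ 0.0282

N = 5050; stratum weights W_h = N_h/N.
p̂_st = Σ W_h p̂_h = (2450·0.570 + 600·0.695 + 2000·0.250)/5050 = 0.45812
V̂(p̂_st) = Σ W_h² p̂_h(1−p̂_h)/(n_h−1):
  stratum Region I: (2450/5050)²·0.570·0.430/148 = 0.00038979
  stratum Region II: (600/5050)²·0.695·0.305/94 = 3.18329e-05
  stratum Region III: (2000/5050)²·0.250·0.750/79 = 0.000372264
V̂(p̂_st) = 0.000793888; SE = √V̂ = 0.028176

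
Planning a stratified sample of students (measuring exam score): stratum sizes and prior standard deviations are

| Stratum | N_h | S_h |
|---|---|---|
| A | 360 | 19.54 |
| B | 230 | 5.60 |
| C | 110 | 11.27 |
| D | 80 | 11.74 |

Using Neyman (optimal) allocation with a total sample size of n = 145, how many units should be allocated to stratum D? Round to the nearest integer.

Neyman allocation: n_h = n · N_h S_h / Σ N_i S_i, with n = 145.
  stratum A: N_h·S_h = 360·19.54 = 7034.40
  stratum B: N_h·S_h = 230·5.60 = 1288.00
  stratum C: N_h·S_h = 110·11.27 = 1239.70
  stratum D: N_h·S_h = 80·11.74 = 939.20
Σ N_h S_h = 10501.30
n for stratum D = 145·939.20/10501.30 = 12.968 → 13

13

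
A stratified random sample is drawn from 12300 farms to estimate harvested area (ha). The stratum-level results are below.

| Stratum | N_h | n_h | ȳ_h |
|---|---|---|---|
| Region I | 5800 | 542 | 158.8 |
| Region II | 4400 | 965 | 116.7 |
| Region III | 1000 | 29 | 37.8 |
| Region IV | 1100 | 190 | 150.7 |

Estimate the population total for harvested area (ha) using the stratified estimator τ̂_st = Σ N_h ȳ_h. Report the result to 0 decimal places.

τ̂_st ≈ 1638090

τ̂_st = Σ N_h ȳ_h = 5800·158.8 + 4400·116.7 + 1000·37.8 + 1100·150.7 = 1638090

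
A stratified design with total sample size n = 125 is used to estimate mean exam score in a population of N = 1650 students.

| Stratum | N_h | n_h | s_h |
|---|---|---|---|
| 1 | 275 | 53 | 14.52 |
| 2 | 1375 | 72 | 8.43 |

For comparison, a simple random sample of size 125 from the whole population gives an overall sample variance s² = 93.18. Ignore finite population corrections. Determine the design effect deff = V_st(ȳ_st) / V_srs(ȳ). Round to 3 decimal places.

deff ≈ 1.068

V̂(ȳ_st) = Σ W_h² s_h²/n_h, with W_h = N_h/N and N = 1650:
  stratum 1: (275/1650)²·14.52²/53 = 0.110498
  stratum 2: (1375/1650)²·8.43²/72 = 0.685425
V_st = 0.795923
V_srs = s²/n = 93.18/125 = 0.74544
deff = V_st / V_srs = 0.795923/0.74544 = 1.0677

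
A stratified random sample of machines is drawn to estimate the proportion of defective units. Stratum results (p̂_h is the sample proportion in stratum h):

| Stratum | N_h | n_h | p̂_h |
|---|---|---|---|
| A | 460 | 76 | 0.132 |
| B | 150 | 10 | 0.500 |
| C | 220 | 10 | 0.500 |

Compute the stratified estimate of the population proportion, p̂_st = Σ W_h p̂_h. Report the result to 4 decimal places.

N = 830; stratum weights W_h = N_h/N.
p̂_st = Σ W_h p̂_h = (460·0.132 + 150·0.500 + 220·0.500)/830 = 0.29605

p̂_st ≈ 0.2960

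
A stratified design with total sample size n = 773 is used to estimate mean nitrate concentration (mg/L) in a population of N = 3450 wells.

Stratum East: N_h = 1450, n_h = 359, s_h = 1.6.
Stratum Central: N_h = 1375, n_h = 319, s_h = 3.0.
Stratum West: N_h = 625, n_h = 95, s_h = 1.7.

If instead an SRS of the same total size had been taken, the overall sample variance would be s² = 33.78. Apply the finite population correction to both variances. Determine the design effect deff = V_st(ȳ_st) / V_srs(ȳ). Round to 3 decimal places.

V̂(ȳ_st) = Σ W_h² (1 − n_h/N_h) s_h²/n_h, with W_h = N_h/N and N = 3450:
  stratum East: (1450/3450)²·(1 − 359/1450)·1.6²/359 = 0.000947764
  stratum Central: (1375/3450)²·(1 − 319/1375)·3.0²/319 = 0.00344176
  stratum West: (625/3450)²·(1 − 95/625)·1.7²/95 = 0.000846627
V_st = 0.00523615
V_srs = (1 − 773/3450)·33.78/773 = 0.0339086
deff = V_st / V_srs = 0.00523615/0.0339086 = 0.1544

deff ≈ 0.154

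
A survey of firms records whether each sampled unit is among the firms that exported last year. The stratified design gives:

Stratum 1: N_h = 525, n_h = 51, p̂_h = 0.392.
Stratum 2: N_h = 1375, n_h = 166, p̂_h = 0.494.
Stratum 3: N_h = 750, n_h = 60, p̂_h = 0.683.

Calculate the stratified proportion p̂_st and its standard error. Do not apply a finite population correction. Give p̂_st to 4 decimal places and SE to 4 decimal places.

p̂_st ≈ 0.5273, SE ≈ 0.0298

N = 2650; stratum weights W_h = N_h/N.
p̂_st = Σ W_h p̂_h = (525·0.392 + 1375·0.494 + 750·0.683)/2650 = 0.52728
V̂(p̂_st) = Σ W_h² p̂_h(1−p̂_h)/(n_h−1):
  stratum 1: (525/2650)²·0.392·0.608/50 = 0.000187088
  stratum 2: (1375/2650)²·0.494·0.506/165 = 0.000407856
  stratum 3: (750/2650)²·0.683·0.317/59 = 0.00029394
V̂(p̂_st) = 0.000888885; SE = √V̂ = 0.0298142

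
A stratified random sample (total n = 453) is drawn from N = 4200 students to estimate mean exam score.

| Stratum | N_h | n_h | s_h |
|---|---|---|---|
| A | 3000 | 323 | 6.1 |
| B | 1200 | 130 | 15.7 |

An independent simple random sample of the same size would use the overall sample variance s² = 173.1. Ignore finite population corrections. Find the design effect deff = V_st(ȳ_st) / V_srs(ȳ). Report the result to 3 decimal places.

deff ≈ 0.559

V̂(ȳ_st) = Σ W_h² s_h²/n_h, with W_h = N_h/N and N = 4200:
  stratum A: (3000/4200)²·6.1²/323 = 0.0587761
  stratum B: (1200/4200)²·15.7²/130 = 0.154782
V_st = 0.213558
V_srs = s²/n = 173.1/453 = 0.382119
deff = V_st / V_srs = 0.213558/0.382119 = 0.5589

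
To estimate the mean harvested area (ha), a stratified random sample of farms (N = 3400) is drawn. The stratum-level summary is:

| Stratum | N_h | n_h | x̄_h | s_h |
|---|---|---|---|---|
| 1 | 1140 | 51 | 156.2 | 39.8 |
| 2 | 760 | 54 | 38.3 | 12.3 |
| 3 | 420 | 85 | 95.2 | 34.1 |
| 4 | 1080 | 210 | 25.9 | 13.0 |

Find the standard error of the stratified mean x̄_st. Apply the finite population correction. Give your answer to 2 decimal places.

SE(x̄_st) ≈ 1.92

V̂(x̄_st) = Σ W_h² (1 − n_h/N_h) s_h²/n_h, with W_h = N_h/N and N = 3400:
  stratum 1: (1140/3400)²·(1 − 51/1140)·39.8²/51 = 3.33558
  stratum 2: (760/3400)²·(1 − 54/760)·12.3²/54 = 0.13004
  stratum 3: (420/3400)²·(1 − 85/420)·34.1²/85 = 0.166505
  stratum 4: (1080/3400)²·(1 − 210/1080)·13.0²/210 = 0.0654113
V̂(x̄_st) = 3.69753
SE(x̄_st) = √3.69753 = 1.9229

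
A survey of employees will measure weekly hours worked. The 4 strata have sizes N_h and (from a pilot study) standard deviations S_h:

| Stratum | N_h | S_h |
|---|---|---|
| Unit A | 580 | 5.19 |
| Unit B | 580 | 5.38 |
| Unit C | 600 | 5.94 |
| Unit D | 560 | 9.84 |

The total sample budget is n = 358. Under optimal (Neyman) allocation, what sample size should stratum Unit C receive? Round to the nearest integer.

Neyman allocation: n_h = n · N_h S_h / Σ N_i S_i, with n = 358.
  stratum Unit A: N_h·S_h = 580·5.19 = 3010.20
  stratum Unit B: N_h·S_h = 580·5.38 = 3120.40
  stratum Unit C: N_h·S_h = 600·5.94 = 3564.00
  stratum Unit D: N_h·S_h = 560·9.84 = 5510.40
Σ N_h S_h = 15205.00
n for stratum Unit C = 358·3564.00/15205.00 = 83.914 → 84

84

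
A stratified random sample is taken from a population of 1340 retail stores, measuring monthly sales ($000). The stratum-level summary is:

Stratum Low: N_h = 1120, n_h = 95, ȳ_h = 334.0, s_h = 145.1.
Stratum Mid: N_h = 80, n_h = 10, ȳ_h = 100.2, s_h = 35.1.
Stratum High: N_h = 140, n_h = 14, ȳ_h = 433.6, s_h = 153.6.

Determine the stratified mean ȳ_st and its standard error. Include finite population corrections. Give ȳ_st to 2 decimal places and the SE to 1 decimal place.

ȳ_st ≈ 330.45, SE ≈ 12.6

ȳ_st = Σ W_h ȳ_h = (1120·334.0 + 80·100.2 + 140·433.6)/1340 = 330.44776
V̂(ȳ_st) = Σ W_h² (1 − n_h/N_h) s_h²/n_h, with W_h = N_h/N and N = 1340:
  stratum Low: (1120/1340)²·(1 − 95/1120)·145.1²/95 = 141.691
  stratum Mid: (80/1340)²·(1 − 10/80)·35.1²/10 = 0.384231
  stratum High: (140/1340)²·(1 − 14/140)·153.6²/14 = 16.5555
V̂(ȳ_st) = 158.631
SE(ȳ_st) = √158.631 = 12.5949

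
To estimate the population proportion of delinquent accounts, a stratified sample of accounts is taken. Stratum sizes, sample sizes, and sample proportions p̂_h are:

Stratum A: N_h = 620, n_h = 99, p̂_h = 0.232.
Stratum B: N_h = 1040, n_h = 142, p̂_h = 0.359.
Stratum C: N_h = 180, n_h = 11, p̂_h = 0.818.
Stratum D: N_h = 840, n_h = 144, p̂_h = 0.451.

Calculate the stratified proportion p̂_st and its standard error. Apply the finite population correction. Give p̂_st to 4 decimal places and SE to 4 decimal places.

p̂_st ≈ 0.3893, SE ≈ 0.0223

N = 2680; stratum weights W_h = N_h/N.
p̂_st = Σ W_h p̂_h = (620·0.232 + 1040·0.359 + 180·0.818 + 840·0.451)/2680 = 0.38928
V̂(p̂_st) = Σ W_h² (1 − n_h/N_h) p̂_h(1−p̂_h)/(n_h−1):
  stratum A: (620/2680)²·(1 − 99/620)·0.232·0.768/98 = 8.17679e-05
  stratum B: (1040/2680)²·(1 − 142/1040)·0.359·0.641/141 = 0.000212214
  stratum C: (180/2680)²·(1 − 11/180)·0.818·0.182/10 = 6.30542e-05
  stratum D: (840/2680)²·(1 − 144/840)·0.451·0.549/143 = 0.000140939
V̂(p̂_st) = 0.000497975; SE = √V̂ = 0.0223154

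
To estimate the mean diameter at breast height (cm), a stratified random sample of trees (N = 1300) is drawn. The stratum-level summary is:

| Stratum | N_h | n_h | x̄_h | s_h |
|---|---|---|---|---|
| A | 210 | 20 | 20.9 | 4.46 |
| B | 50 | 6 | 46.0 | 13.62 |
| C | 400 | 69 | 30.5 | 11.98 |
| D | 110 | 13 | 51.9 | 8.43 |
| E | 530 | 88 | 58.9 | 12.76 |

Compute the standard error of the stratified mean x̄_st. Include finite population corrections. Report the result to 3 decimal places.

V̂(x̄_st) = Σ W_h² (1 − n_h/N_h) s_h²/n_h, with W_h = N_h/N and N = 1300:
  stratum A: (210/1300)²·(1 − 20/210)·4.46²/20 = 0.0234815
  stratum B: (50/1300)²·(1 − 6/50)·13.62²/6 = 0.0402475
  stratum C: (400/1300)²·(1 − 69/400)·11.98²/69 = 0.162954
  stratum D: (110/1300)²·(1 − 13/110)·8.43²/13 = 0.0345135
  stratum E: (530/1300)²·(1 − 88/530)·12.76²/88 = 0.256466
V̂(x̄_st) = 0.517663
SE(x̄_st) = √0.517663 = 0.719488

SE(x̄_st) ≈ 0.719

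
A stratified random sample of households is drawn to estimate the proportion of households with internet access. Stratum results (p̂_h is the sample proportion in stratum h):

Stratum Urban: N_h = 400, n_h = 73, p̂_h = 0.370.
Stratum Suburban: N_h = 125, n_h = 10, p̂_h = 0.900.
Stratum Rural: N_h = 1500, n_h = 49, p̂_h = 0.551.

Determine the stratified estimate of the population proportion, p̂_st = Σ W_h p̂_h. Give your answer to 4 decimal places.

N = 2025; stratum weights W_h = N_h/N.
p̂_st = Σ W_h p̂_h = (400·0.370 + 125·0.900 + 1500·0.551)/2025 = 0.53679

p̂_st ≈ 0.5368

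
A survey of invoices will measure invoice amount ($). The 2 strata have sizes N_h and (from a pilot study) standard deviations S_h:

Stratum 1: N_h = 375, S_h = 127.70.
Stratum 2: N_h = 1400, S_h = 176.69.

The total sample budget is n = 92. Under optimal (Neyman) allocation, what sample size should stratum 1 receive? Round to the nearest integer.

Neyman allocation: n_h = n · N_h S_h / Σ N_i S_i, with n = 92.
  stratum 1: N_h·S_h = 375·127.70 = 47887.50
  stratum 2: N_h·S_h = 1400·176.69 = 247366.00
Σ N_h S_h = 295253.50
n for stratum 1 = 92·47887.50/295253.50 = 14.922 → 15

15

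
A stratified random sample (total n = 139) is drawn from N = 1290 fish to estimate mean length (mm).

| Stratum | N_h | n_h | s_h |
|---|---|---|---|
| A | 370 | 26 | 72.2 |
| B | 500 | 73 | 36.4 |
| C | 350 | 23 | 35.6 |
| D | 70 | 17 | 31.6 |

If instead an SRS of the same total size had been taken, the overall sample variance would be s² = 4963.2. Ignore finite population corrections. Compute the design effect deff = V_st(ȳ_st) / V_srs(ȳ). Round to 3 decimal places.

deff ≈ 0.657

V̂(ȳ_st) = Σ W_h² s_h²/n_h, with W_h = N_h/N and N = 1290:
  stratum A: (370/1290)²·72.2²/26 = 16.494
  stratum B: (500/1290)²·36.4²/73 = 2.72672
  stratum C: (350/1290)²·35.6²/23 = 4.05629
  stratum D: (70/1290)²·31.6²/17 = 0.172958
V_st = 23.4499
V_srs = s²/n = 4963.2/139 = 35.7065
deff = V_st / V_srs = 23.4499/35.7065 = 0.6567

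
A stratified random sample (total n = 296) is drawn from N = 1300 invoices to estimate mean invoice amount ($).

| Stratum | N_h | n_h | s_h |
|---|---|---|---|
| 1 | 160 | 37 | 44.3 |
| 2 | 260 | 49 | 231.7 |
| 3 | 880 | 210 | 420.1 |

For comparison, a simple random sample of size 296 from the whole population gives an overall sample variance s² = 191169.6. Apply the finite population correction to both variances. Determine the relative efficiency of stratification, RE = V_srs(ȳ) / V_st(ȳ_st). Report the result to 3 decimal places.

V̂(ȳ_st) = Σ W_h² (1 − n_h/N_h) s_h²/n_h, with W_h = N_h/N and N = 1300:
  stratum 1: (160/1300)²·(1 − 37/160)·44.3²/37 = 0.617652
  stratum 2: (260/1300)²·(1 − 49/260)·231.7²/49 = 35.5652
  stratum 3: (880/1300)²·(1 − 210/880)·420.1²/210 = 293.195
V_st = 329.378
V_srs = (1 − 296/1300)·191169.6/296 = 498.79
Relative efficiency = V_srs / V_st = 498.79/329.378 = 1.5143

RE ≈ 1.514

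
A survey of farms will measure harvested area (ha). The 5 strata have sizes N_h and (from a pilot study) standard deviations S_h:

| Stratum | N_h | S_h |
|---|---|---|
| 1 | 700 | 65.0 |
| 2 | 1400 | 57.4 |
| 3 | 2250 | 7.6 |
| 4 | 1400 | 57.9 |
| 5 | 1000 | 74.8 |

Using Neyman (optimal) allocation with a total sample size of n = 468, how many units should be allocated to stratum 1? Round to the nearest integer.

71

Neyman allocation: n_h = n · N_h S_h / Σ N_i S_i, with n = 468.
  stratum 1: N_h·S_h = 700·65.0 = 45500.00
  stratum 2: N_h·S_h = 1400·57.4 = 80360.00
  stratum 3: N_h·S_h = 2250·7.6 = 17100.00
  stratum 4: N_h·S_h = 1400·57.9 = 81060.00
  stratum 5: N_h·S_h = 1000·74.8 = 74800.00
Σ N_h S_h = 298820.00
n for stratum 1 = 468·45500.00/298820.00 = 71.260 → 71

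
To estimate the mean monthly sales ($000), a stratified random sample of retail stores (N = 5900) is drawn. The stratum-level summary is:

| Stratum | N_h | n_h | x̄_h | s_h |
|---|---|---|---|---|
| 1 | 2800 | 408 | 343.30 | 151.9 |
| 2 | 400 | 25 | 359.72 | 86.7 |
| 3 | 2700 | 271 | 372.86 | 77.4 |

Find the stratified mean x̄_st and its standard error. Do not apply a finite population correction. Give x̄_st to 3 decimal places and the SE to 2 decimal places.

x̄_st = Σ W_h x̄_h = (2800·343.30 + 400·359.72 + 2700·372.86)/5900 = 357.94068
V̂(x̄_st) = Σ W_h² s_h²/n_h, with W_h = N_h/N and N = 5900:
  stratum 1: (2800/5900)²·151.9²/408 = 12.737
  stratum 2: (400/5900)²·86.7²/25 = 1.38202
  stratum 3: (2700/5900)²·77.4²/271 = 4.62952
V̂(x̄_st) = 18.7485
SE(x̄_st) = √18.7485 = 4.32996

x̄_st ≈ 357.941, SE ≈ 4.33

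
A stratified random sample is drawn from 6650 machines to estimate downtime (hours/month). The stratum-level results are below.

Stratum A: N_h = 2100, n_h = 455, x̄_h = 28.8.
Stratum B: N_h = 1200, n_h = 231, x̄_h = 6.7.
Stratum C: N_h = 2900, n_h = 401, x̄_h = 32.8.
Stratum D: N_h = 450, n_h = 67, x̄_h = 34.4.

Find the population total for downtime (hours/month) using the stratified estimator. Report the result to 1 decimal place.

τ̂_st ≈ 179120.0

τ̂_st = Σ N_h x̄_h = 2100·28.8 + 1200·6.7 + 2900·32.8 + 450·34.4 = 179120.0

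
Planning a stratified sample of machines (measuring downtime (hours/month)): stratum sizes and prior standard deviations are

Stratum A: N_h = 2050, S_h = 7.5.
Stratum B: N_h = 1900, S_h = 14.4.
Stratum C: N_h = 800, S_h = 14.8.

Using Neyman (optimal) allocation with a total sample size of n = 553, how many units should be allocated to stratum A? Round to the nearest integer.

Neyman allocation: n_h = n · N_h S_h / Σ N_i S_i, with n = 553.
  stratum A: N_h·S_h = 2050·7.5 = 15375.00
  stratum B: N_h·S_h = 1900·14.4 = 27360.00
  stratum C: N_h·S_h = 800·14.8 = 11840.00
Σ N_h S_h = 54575.00
n for stratum A = 553·15375.00/54575.00 = 155.792 → 156

156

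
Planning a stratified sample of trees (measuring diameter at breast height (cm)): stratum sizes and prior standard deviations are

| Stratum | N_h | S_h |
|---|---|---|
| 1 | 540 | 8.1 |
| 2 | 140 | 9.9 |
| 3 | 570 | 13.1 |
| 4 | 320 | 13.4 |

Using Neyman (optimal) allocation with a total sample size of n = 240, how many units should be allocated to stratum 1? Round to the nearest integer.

60

Neyman allocation: n_h = n · N_h S_h / Σ N_i S_i, with n = 240.
  stratum 1: N_h·S_h = 540·8.1 = 4374.00
  stratum 2: N_h·S_h = 140·9.9 = 1386.00
  stratum 3: N_h·S_h = 570·13.1 = 7467.00
  stratum 4: N_h·S_h = 320·13.4 = 4288.00
Σ N_h S_h = 17515.00
n for stratum 1 = 240·4374.00/17515.00 = 59.935 → 60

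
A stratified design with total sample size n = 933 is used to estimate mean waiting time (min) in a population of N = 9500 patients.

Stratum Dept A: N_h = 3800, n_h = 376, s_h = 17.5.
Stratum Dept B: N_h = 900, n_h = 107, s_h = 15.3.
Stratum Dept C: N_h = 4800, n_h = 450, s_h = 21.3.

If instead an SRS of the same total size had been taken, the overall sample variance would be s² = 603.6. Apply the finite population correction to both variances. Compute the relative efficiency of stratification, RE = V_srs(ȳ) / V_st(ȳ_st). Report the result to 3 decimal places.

V̂(ȳ_st) = Σ W_h² (1 − n_h/N_h) s_h²/n_h, with W_h = N_h/N and N = 9500:
  stratum Dept A: (3800/9500)²·(1 − 376/3800)·17.5²/376 = 0.117424
  stratum Dept B: (900/9500)²·(1 − 107/900)·15.3²/107 = 0.0173009
  stratum Dept C: (4800/9500)²·(1 − 450/4800)·21.3²/450 = 0.233254
V_st = 0.36798
V_srs = (1 − 933/9500)·603.6/933 = 0.583408
Relative efficiency = V_srs / V_st = 0.583408/0.36798 = 1.5854

RE ≈ 1.585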